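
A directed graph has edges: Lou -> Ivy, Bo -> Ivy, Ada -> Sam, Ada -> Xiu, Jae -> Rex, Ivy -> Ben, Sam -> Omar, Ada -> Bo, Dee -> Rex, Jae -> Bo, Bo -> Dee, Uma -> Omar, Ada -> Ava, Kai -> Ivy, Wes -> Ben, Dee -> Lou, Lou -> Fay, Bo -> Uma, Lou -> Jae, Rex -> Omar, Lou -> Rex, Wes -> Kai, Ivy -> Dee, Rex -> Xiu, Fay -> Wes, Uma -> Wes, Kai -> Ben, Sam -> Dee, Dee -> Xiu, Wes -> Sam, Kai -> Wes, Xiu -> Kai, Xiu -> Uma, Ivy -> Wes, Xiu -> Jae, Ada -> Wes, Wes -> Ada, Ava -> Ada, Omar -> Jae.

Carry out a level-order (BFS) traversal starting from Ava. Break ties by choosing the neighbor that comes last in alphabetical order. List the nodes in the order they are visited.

Ava, Ada, Xiu, Wes, Sam, Bo, Uma, Kai, Jae, Ben, Omar, Dee, Ivy, Rex, Lou, Fay

Visit Ava; enqueue Ada → queue [Ada]
Visit Ada; enqueue Xiu, Wes, Sam, Bo → queue [Xiu, Wes, Sam, Bo]
Visit Xiu; enqueue Uma, Kai, Jae → queue [Wes, Sam, Bo, Uma, Kai, Jae]
Visit Wes; enqueue Ben → queue [Sam, Bo, Uma, Kai, Jae, Ben]
Visit Sam; enqueue Omar, Dee → queue [Bo, Uma, Kai, Jae, Ben, Omar, Dee]
Visit Bo; enqueue Ivy → queue [Uma, Kai, Jae, Ben, Omar, Dee, Ivy]
Visit Uma → queue [Kai, Jae, Ben, Omar, Dee, Ivy]
Visit Kai → queue [Jae, Ben, Omar, Dee, Ivy]
Visit Jae; enqueue Rex → queue [Ben, Omar, Dee, Ivy, Rex]
Visit Ben → queue [Omar, Dee, Ivy, Rex]
Visit Omar → queue [Dee, Ivy, Rex]
Visit Dee; enqueue Lou → queue [Ivy, Rex, Lou]
Visit Ivy → queue [Rex, Lou]
Visit Rex → queue [Lou]
Visit Lou; enqueue Fay → queue [Fay]
Visit Fay → queue []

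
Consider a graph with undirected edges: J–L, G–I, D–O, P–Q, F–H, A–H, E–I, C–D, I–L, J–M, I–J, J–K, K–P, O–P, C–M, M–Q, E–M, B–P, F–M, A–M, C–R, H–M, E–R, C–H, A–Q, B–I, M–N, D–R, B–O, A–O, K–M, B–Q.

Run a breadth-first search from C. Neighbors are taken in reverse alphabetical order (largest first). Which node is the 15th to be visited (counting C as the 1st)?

P

Visit C; enqueue R, M, H, D → queue [R, M, H, D]
Visit R; enqueue E → queue [M, H, D, E]
Visit M; enqueue Q, N, K, J, F, A → queue [H, D, E, Q, N, K, J, F, A]
Visit H → queue [D, E, Q, N, K, J, F, A]
Visit D; enqueue O → queue [E, Q, N, K, J, F, A, O]
Visit E; enqueue I → queue [Q, N, K, J, F, A, O, I]
Visit Q; enqueue P, B → queue [N, K, J, F, A, O, I, P, B]
Visit N → queue [K, J, F, A, O, I, P, B]
Visit K → queue [J, F, A, O, I, P, B]
Visit J; enqueue L → queue [F, A, O, I, P, B, L]
Visit F → queue [A, O, I, P, B, L]
Visit A → queue [O, I, P, B, L]
Visit O → queue [I, P, B, L]
Visit I; enqueue G → queue [P, B, L, G]
Visit P → queue [B, L, G]
Visit B → queue [L, G]
Visit L → queue [G]
Visit G → queue []

Visit order: C, R, M, H, D, E, Q, N, K, J, F, A, O, I, P, B, L, G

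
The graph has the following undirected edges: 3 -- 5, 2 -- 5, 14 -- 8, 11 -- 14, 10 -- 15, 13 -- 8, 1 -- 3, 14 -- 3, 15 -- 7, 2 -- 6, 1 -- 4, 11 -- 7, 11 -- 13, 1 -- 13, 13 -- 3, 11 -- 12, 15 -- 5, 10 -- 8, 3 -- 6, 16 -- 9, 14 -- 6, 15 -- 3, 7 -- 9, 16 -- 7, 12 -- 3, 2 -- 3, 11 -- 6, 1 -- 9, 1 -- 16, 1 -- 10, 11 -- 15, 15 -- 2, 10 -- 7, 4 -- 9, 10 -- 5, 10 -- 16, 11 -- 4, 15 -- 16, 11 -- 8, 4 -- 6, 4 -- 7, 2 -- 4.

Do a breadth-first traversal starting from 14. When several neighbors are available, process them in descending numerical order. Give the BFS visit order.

14 11 8 6 3 15 13 12 7 4 10 2 5 1 16 9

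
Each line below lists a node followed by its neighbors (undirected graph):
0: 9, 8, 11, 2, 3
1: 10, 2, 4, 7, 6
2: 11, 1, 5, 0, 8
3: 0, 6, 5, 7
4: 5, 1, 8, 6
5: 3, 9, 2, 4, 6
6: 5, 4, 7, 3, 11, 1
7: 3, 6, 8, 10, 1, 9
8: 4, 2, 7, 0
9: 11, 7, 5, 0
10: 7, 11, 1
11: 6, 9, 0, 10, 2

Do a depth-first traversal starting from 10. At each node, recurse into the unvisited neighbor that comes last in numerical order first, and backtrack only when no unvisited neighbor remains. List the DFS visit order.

Visit 10
10 → 11
11 → 9
9 → 7
7 → 8
8 → 4
4 → 6
6 → 5
5 → 3
3 → 0
0 → 2
2 → 1

10 -> 11 -> 9 -> 7 -> 8 -> 4 -> 6 -> 5 -> 3 -> 0 -> 2 -> 1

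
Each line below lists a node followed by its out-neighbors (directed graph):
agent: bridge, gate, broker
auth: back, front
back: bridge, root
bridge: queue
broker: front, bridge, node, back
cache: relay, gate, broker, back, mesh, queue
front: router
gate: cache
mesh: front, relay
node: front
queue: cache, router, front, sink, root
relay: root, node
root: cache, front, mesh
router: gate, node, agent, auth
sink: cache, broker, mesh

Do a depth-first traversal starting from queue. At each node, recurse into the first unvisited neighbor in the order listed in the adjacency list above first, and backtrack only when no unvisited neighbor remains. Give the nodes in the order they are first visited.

queue, cache, relay, root, front, router, gate, node, agent, bridge, broker, back, auth, mesh, sink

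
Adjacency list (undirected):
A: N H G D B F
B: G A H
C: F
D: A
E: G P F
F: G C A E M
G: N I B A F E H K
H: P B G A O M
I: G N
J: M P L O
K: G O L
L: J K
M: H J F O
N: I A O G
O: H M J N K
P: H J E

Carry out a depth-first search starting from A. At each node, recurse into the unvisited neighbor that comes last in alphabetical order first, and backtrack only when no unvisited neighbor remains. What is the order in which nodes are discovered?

Visit A
A → N
N → O
O → M
M → J
J → P
P → H
H → G
G → K
K → L
G → I
G → F
F → E
F → C
G → B
A → D

A, N, O, M, J, P, H, G, K, L, I, F, E, C, B, D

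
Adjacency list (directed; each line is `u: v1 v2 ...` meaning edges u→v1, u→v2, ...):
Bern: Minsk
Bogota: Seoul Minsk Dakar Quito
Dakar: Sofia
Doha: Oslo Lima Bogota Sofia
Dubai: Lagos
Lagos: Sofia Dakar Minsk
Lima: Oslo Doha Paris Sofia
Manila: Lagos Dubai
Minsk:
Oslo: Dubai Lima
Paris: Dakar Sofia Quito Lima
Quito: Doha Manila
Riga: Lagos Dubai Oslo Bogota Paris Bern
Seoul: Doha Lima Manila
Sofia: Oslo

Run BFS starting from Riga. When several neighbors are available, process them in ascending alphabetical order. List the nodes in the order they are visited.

Riga Bern Bogota Dubai Lagos Oslo Paris Minsk Dakar Quito Seoul Sofia Lima Doha Manila

Visit Riga; enqueue Bern, Bogota, Dubai, Lagos, Oslo, Paris → queue [Bern, Bogota, Dubai, Lagos, Oslo, Paris]
Visit Bern; enqueue Minsk → queue [Bogota, Dubai, Lagos, Oslo, Paris, Minsk]
Visit Bogota; enqueue Dakar, Quito, Seoul → queue [Dubai, Lagos, Oslo, Paris, Minsk, Dakar, Quito, Seoul]
Visit Dubai → queue [Lagos, Oslo, Paris, Minsk, Dakar, Quito, Seoul]
Visit Lagos; enqueue Sofia → queue [Oslo, Paris, Minsk, Dakar, Quito, Seoul, Sofia]
Visit Oslo; enqueue Lima → queue [Paris, Minsk, Dakar, Quito, Seoul, Sofia, Lima]
Visit Paris → queue [Minsk, Dakar, Quito, Seoul, Sofia, Lima]
Visit Minsk → queue [Dakar, Quito, Seoul, Sofia, Lima]
Visit Dakar → queue [Quito, Seoul, Sofia, Lima]
Visit Quito; enqueue Doha, Manila → queue [Seoul, Sofia, Lima, Doha, Manila]
Visit Seoul → queue [Sofia, Lima, Doha, Manila]
Visit Sofia → queue [Lima, Doha, Manila]
Visit Lima → queue [Doha, Manila]
Visit Doha → queue [Manila]
Visit Manila → queue []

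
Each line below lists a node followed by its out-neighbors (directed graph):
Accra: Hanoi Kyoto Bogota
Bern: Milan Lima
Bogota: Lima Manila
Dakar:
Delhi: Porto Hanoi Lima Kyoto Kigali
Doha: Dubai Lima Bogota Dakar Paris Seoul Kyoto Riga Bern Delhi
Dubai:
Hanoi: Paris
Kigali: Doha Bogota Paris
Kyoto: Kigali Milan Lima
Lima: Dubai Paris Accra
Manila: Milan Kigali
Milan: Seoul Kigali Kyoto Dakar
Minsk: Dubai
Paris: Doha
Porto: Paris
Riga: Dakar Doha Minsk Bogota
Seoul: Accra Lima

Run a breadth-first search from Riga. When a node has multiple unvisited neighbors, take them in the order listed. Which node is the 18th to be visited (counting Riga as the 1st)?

Visit Riga; enqueue Dakar, Doha, Minsk, Bogota → queue [Dakar, Doha, Minsk, Bogota]
Visit Dakar → queue [Doha, Minsk, Bogota]
Visit Doha; enqueue Dubai, Lima, Paris, Seoul, Kyoto, Bern, Delhi → queue [Minsk, Bogota, Dubai, Lima, Paris, Seoul, Kyoto, Bern, Delhi]
Visit Minsk → queue [Bogota, Dubai, Lima, Paris, Seoul, Kyoto, Bern, Delhi]
Visit Bogota; enqueue Manila → queue [Dubai, Lima, Paris, Seoul, Kyoto, Bern, Delhi, Manila]
Visit Dubai → queue [Lima, Paris, Seoul, Kyoto, Bern, Delhi, Manila]
Visit Lima; enqueue Accra → queue [Paris, Seoul, Kyoto, Bern, Delhi, Manila, Accra]
Visit Paris → queue [Seoul, Kyoto, Bern, Delhi, Manila, Accra]
Visit Seoul → queue [Kyoto, Bern, Delhi, Manila, Accra]
Visit Kyoto; enqueue Kigali, Milan → queue [Bern, Delhi, Manila, Accra, Kigali, Milan]
Visit Bern → queue [Delhi, Manila, Accra, Kigali, Milan]
Visit Delhi; enqueue Porto, Hanoi → queue [Manila, Accra, Kigali, Milan, Porto, Hanoi]
Visit Manila → queue [Accra, Kigali, Milan, Porto, Hanoi]
Visit Accra → queue [Kigali, Milan, Porto, Hanoi]
Visit Kigali → queue [Milan, Porto, Hanoi]
Visit Milan → queue [Porto, Hanoi]
Visit Porto → queue [Hanoi]
Visit Hanoi → queue []

Visit order: Riga, Dakar, Doha, Minsk, Bogota, Dubai, Lima, Paris, Seoul, Kyoto, Bern, Delhi, Manila, Accra, Kigali, Milan, Porto, Hanoi

Hanoi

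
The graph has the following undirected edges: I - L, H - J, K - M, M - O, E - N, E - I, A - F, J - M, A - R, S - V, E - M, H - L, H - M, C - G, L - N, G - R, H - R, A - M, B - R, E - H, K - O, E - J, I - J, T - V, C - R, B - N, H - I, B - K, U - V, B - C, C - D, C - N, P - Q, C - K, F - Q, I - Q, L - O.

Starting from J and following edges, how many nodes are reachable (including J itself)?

18

BFS from J visits: J, E, H, I, M, N, L, R, Q, A, K, O, B, C, G, F, P, D
Reachable nodes: 18 of 22 total.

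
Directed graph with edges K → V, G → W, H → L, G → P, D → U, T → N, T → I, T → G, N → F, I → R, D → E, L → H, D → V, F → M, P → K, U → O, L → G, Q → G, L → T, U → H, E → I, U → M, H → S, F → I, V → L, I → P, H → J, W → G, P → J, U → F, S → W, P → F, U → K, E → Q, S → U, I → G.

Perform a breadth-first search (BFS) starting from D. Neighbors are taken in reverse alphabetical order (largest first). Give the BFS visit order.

Visit D; enqueue V, U, E → queue [V, U, E]
Visit V; enqueue L → queue [U, E, L]
Visit U; enqueue O, M, K, H, F → queue [E, L, O, M, K, H, F]
Visit E; enqueue Q, I → queue [L, O, M, K, H, F, Q, I]
Visit L; enqueue T, G → queue [O, M, K, H, F, Q, I, T, G]
Visit O → queue [M, K, H, F, Q, I, T, G]
Visit M → queue [K, H, F, Q, I, T, G]
Visit K → queue [H, F, Q, I, T, G]
Visit H; enqueue S, J → queue [F, Q, I, T, G, S, J]
Visit F → queue [Q, I, T, G, S, J]
Visit Q → queue [I, T, G, S, J]
Visit I; enqueue R, P → queue [T, G, S, J, R, P]
Visit T; enqueue N → queue [G, S, J, R, P, N]
Visit G; enqueue W → queue [S, J, R, P, N, W]
Visit S → queue [J, R, P, N, W]
Visit J → queue [R, P, N, W]
Visit R → queue [P, N, W]
Visit P → queue [N, W]
Visit N → queue [W]
Visit W → queue []

D -> V -> U -> E -> L -> O -> M -> K -> H -> F -> Q -> I -> T -> G -> S -> J -> R -> P -> N -> W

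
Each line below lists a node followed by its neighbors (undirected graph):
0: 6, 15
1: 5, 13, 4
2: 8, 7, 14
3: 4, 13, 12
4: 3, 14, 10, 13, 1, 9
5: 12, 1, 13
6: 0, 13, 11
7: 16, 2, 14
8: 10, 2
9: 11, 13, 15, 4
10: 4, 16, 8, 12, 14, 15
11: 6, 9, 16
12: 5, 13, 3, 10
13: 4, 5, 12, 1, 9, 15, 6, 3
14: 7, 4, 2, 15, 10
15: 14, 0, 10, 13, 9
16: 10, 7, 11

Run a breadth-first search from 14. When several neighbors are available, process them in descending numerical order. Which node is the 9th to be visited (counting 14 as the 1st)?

Visit 14; enqueue 15, 10, 7, 4, 2 → queue [15, 10, 7, 4, 2]
Visit 15; enqueue 13, 9, 0 → queue [10, 7, 4, 2, 13, 9, 0]
Visit 10; enqueue 16, 12, 8 → queue [7, 4, 2, 13, 9, 0, 16, 12, 8]
Visit 7 → queue [4, 2, 13, 9, 0, 16, 12, 8]
Visit 4; enqueue 3, 1 → queue [2, 13, 9, 0, 16, 12, 8, 3, 1]
Visit 2 → queue [13, 9, 0, 16, 12, 8, 3, 1]
Visit 13; enqueue 6, 5 → queue [9, 0, 16, 12, 8, 3, 1, 6, 5]
Visit 9; enqueue 11 → queue [0, 16, 12, 8, 3, 1, 6, 5, 11]
Visit 0 → queue [16, 12, 8, 3, 1, 6, 5, 11]
Visit 16 → queue [12, 8, 3, 1, 6, 5, 11]
Visit 12 → queue [8, 3, 1, 6, 5, 11]
Visit 8 → queue [3, 1, 6, 5, 11]
Visit 3 → queue [1, 6, 5, 11]
Visit 1 → queue [6, 5, 11]
Visit 6 → queue [5, 11]
Visit 5 → queue [11]
Visit 11 → queue []

Visit order: 14, 15, 10, 7, 4, 2, 13, 9, 0, 16, 12, 8, 3, 1, 6, 5, 11

0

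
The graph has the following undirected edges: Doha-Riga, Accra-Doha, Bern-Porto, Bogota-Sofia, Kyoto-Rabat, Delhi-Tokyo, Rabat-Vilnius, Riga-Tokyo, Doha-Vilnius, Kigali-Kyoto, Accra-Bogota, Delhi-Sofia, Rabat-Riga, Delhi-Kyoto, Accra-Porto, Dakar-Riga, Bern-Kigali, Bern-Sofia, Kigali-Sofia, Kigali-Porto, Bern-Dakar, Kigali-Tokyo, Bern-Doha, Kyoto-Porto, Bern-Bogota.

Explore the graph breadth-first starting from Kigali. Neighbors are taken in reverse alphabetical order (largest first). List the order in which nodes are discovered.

Kigali, Tokyo, Sofia, Porto, Kyoto, Bern, Riga, Delhi, Bogota, Accra, Rabat, Doha, Dakar, Vilnius

Visit Kigali; enqueue Tokyo, Sofia, Porto, Kyoto, Bern → queue [Tokyo, Sofia, Porto, Kyoto, Bern]
Visit Tokyo; enqueue Riga, Delhi → queue [Sofia, Porto, Kyoto, Bern, Riga, Delhi]
Visit Sofia; enqueue Bogota → queue [Porto, Kyoto, Bern, Riga, Delhi, Bogota]
Visit Porto; enqueue Accra → queue [Kyoto, Bern, Riga, Delhi, Bogota, Accra]
Visit Kyoto; enqueue Rabat → queue [Bern, Riga, Delhi, Bogota, Accra, Rabat]
Visit Bern; enqueue Doha, Dakar → queue [Riga, Delhi, Bogota, Accra, Rabat, Doha, Dakar]
Visit Riga → queue [Delhi, Bogota, Accra, Rabat, Doha, Dakar]
Visit Delhi → queue [Bogota, Accra, Rabat, Doha, Dakar]
Visit Bogota → queue [Accra, Rabat, Doha, Dakar]
Visit Accra → queue [Rabat, Doha, Dakar]
Visit Rabat; enqueue Vilnius → queue [Doha, Dakar, Vilnius]
Visit Doha → queue [Dakar, Vilnius]
Visit Dakar → queue [Vilnius]
Visit Vilnius → queue []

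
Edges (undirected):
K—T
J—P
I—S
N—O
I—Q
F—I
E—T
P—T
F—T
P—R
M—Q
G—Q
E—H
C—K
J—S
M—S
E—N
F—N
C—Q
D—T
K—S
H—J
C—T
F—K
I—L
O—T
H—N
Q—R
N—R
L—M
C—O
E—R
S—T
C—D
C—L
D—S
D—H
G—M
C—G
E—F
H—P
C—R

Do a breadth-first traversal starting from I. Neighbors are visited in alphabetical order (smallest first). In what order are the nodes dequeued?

Visit I; enqueue F, L, Q, S → queue [F, L, Q, S]
Visit F; enqueue E, K, N, T → queue [L, Q, S, E, K, N, T]
Visit L; enqueue C, M → queue [Q, S, E, K, N, T, C, M]
Visit Q; enqueue G, R → queue [S, E, K, N, T, C, M, G, R]
Visit S; enqueue D, J → queue [E, K, N, T, C, M, G, R, D, J]
Visit E; enqueue H → queue [K, N, T, C, M, G, R, D, J, H]
Visit K → queue [N, T, C, M, G, R, D, J, H]
Visit N; enqueue O → queue [T, C, M, G, R, D, J, H, O]
Visit T; enqueue P → queue [C, M, G, R, D, J, H, O, P]
Visit C → queue [M, G, R, D, J, H, O, P]
Visit M → queue [G, R, D, J, H, O, P]
Visit G → queue [R, D, J, H, O, P]
Visit R → queue [D, J, H, O, P]
Visit D → queue [J, H, O, P]
Visit J → queue [H, O, P]
Visit H → queue [O, P]
Visit O → queue [P]
Visit P → queue []

I, F, L, Q, S, E, K, N, T, C, M, G, R, D, J, H, O, P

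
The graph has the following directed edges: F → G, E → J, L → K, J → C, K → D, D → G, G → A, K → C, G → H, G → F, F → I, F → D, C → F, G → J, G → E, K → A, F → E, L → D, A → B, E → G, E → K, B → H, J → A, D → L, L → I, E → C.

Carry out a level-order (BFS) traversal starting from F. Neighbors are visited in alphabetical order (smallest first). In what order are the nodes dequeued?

F, D, E, G, I, L, C, J, K, A, H, B

Visit F; enqueue D, E, G, I → queue [D, E, G, I]
Visit D; enqueue L → queue [E, G, I, L]
Visit E; enqueue C, J, K → queue [G, I, L, C, J, K]
Visit G; enqueue A, H → queue [I, L, C, J, K, A, H]
Visit I → queue [L, C, J, K, A, H]
Visit L → queue [C, J, K, A, H]
Visit C → queue [J, K, A, H]
Visit J → queue [K, A, H]
Visit K → queue [A, H]
Visit A; enqueue B → queue [H, B]
Visit H → queue [B]
Visit B → queue []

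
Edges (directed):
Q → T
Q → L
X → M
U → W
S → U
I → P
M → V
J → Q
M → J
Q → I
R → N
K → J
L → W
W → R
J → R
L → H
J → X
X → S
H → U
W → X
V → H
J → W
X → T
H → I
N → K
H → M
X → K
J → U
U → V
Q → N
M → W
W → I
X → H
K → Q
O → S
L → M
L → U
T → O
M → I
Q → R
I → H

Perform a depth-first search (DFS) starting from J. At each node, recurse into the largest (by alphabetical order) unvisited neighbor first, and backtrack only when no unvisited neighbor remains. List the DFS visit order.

J X T O S U W R N K Q L M V H I P

Visit J
J → X
X → T
T → O
O → S
S → U
U → W
W → R
R → N
N → K
K → Q
Q → L
L → M
M → V
V → H
H → I
I → P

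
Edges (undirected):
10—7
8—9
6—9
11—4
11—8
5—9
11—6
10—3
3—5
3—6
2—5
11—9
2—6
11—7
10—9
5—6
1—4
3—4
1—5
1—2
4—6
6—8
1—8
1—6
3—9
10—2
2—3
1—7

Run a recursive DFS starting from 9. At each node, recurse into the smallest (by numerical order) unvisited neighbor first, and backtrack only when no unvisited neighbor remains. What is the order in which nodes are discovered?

9, 3, 2, 1, 4, 6, 5, 8, 11, 7, 10

Visit 9
9 → 3
3 → 2
2 → 1
1 → 4
4 → 6
6 → 5
6 → 8
8 → 11
11 → 7
7 → 10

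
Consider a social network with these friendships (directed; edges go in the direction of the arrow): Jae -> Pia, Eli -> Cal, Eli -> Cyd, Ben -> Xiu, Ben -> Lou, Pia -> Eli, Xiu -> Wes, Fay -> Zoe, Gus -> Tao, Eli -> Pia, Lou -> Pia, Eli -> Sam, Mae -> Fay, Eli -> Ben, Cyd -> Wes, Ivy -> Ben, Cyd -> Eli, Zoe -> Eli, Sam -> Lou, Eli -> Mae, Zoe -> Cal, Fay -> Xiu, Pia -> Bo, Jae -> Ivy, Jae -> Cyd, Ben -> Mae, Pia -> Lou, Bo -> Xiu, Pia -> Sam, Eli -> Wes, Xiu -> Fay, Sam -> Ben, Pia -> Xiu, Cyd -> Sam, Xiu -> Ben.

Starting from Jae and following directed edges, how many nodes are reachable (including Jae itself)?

15

BFS from Jae visits: Jae, Cyd, Ivy, Pia, Eli, Sam, Wes, Ben, Bo, Lou, Xiu, Cal, Mae, Fay, Zoe
Reachable nodes: 15 of 17 total.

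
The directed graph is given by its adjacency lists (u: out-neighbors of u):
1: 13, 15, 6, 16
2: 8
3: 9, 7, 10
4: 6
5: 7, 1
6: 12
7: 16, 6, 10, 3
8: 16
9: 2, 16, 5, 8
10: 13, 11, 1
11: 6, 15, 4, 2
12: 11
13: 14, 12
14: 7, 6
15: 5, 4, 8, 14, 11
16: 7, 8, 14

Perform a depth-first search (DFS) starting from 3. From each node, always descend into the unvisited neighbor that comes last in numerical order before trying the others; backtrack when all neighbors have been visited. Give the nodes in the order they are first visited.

3 → 10 → 13 → 14 → 7 → 16 → 8 → 6 → 12 → 11 → 15 → 5 → 1 → 4 → 2 → 9

Visit 3
3 → 10
10 → 13
13 → 14
14 → 7
7 → 16
16 → 8
7 → 6
6 → 12
12 → 11
11 → 15
15 → 5
5 → 1
15 → 4
11 → 2
3 → 9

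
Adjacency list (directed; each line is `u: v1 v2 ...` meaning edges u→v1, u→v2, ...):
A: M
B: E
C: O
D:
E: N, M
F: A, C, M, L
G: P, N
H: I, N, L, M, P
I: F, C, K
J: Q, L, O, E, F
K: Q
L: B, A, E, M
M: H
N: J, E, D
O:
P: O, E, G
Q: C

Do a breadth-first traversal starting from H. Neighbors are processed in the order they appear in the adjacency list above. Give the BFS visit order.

Visit H; enqueue I, N, L, M, P → queue [I, N, L, M, P]
Visit I; enqueue F, C, K → queue [N, L, M, P, F, C, K]
Visit N; enqueue J, E, D → queue [L, M, P, F, C, K, J, E, D]
Visit L; enqueue B, A → queue [M, P, F, C, K, J, E, D, B, A]
Visit M → queue [P, F, C, K, J, E, D, B, A]
Visit P; enqueue O, G → queue [F, C, K, J, E, D, B, A, O, G]
Visit F → queue [C, K, J, E, D, B, A, O, G]
Visit C → queue [K, J, E, D, B, A, O, G]
Visit K; enqueue Q → queue [J, E, D, B, A, O, G, Q]
Visit J → queue [E, D, B, A, O, G, Q]
Visit E → queue [D, B, A, O, G, Q]
Visit D → queue [B, A, O, G, Q]
Visit B → queue [A, O, G, Q]
Visit A → queue [O, G, Q]
Visit O → queue [G, Q]
Visit G → queue [Q]
Visit Q → queue []

H, I, N, L, M, P, F, C, K, J, E, D, B, A, O, G, Q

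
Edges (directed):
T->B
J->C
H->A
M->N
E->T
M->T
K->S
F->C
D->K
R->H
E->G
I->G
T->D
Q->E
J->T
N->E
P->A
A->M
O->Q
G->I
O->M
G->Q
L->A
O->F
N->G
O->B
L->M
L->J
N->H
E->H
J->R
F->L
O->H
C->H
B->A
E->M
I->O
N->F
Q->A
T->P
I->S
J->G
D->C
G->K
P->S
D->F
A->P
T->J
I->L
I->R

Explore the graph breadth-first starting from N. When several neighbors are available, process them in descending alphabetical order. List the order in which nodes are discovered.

N -> H -> G -> F -> E -> A -> Q -> K -> I -> L -> C -> T -> M -> P -> S -> R -> O -> J -> D -> B

Visit N; enqueue H, G, F, E → queue [H, G, F, E]
Visit H; enqueue A → queue [G, F, E, A]
Visit G; enqueue Q, K, I → queue [F, E, A, Q, K, I]
Visit F; enqueue L, C → queue [E, A, Q, K, I, L, C]
Visit E; enqueue T, M → queue [A, Q, K, I, L, C, T, M]
Visit A; enqueue P → queue [Q, K, I, L, C, T, M, P]
Visit Q → queue [K, I, L, C, T, M, P]
Visit K; enqueue S → queue [I, L, C, T, M, P, S]
Visit I; enqueue R, O → queue [L, C, T, M, P, S, R, O]
Visit L; enqueue J → queue [C, T, M, P, S, R, O, J]
Visit C → queue [T, M, P, S, R, O, J]
Visit T; enqueue D, B → queue [M, P, S, R, O, J, D, B]
Visit M → queue [P, S, R, O, J, D, B]
Visit P → queue [S, R, O, J, D, B]
Visit S → queue [R, O, J, D, B]
Visit R → queue [O, J, D, B]
Visit O → queue [J, D, B]
Visit J → queue [D, B]
Visit D → queue [B]
Visit B → queue []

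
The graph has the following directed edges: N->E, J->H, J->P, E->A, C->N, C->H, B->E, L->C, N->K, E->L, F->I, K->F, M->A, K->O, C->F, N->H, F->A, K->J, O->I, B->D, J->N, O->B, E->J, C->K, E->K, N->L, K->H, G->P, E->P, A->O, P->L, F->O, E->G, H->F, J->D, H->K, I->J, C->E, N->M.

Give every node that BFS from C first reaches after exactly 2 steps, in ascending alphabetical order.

Level 0: C
Level 1: E, F, H, K, N
Level 2: A, G, I, J, L, M, O, P
Level 3: B, D

A, G, I, J, L, M, O, P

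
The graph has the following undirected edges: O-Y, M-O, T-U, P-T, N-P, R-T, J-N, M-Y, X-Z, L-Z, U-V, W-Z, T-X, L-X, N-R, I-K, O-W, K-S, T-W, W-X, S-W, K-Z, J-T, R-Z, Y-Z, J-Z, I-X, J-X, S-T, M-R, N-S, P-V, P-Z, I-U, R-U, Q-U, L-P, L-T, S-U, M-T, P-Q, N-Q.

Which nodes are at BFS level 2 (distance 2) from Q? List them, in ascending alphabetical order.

I, J, L, R, S, T, V, Z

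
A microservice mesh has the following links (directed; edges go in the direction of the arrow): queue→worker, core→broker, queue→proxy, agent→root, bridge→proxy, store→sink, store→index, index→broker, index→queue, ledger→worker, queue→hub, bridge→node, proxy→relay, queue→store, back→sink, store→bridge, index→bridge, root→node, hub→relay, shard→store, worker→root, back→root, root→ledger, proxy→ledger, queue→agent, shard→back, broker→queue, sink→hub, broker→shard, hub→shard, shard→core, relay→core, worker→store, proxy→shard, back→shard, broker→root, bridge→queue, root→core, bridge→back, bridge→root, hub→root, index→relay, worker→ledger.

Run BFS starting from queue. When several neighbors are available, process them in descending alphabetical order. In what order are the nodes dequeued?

queue → worker → store → proxy → hub → agent → root → ledger → sink → index → bridge → shard → relay → node → core → broker → back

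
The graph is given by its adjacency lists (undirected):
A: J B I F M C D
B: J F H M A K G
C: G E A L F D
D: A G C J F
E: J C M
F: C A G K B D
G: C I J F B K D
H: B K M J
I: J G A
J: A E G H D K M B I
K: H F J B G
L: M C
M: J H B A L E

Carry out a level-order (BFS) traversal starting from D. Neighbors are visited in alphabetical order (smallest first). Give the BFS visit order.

D, A, C, F, G, J, B, I, M, E, L, K, H

Visit D; enqueue A, C, F, G, J → queue [A, C, F, G, J]
Visit A; enqueue B, I, M → queue [C, F, G, J, B, I, M]
Visit C; enqueue E, L → queue [F, G, J, B, I, M, E, L]
Visit F; enqueue K → queue [G, J, B, I, M, E, L, K]
Visit G → queue [J, B, I, M, E, L, K]
Visit J; enqueue H → queue [B, I, M, E, L, K, H]
Visit B → queue [I, M, E, L, K, H]
Visit I → queue [M, E, L, K, H]
Visit M → queue [E, L, K, H]
Visit E → queue [L, K, H]
Visit L → queue [K, H]
Visit K → queue [H]
Visit H → queue []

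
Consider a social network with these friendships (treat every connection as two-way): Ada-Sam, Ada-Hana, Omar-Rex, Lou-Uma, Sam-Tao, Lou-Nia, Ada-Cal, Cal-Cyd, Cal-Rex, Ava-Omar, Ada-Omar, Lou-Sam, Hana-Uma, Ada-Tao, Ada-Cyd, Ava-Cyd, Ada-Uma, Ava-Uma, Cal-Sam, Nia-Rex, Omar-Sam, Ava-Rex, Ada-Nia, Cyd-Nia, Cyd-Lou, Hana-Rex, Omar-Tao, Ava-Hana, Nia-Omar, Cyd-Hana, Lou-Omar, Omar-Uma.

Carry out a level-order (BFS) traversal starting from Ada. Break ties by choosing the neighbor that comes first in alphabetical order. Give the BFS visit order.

Visit Ada; enqueue Cal, Cyd, Hana, Nia, Omar, Sam, Tao, Uma → queue [Cal, Cyd, Hana, Nia, Omar, Sam, Tao, Uma]
Visit Cal; enqueue Rex → queue [Cyd, Hana, Nia, Omar, Sam, Tao, Uma, Rex]
Visit Cyd; enqueue Ava, Lou → queue [Hana, Nia, Omar, Sam, Tao, Uma, Rex, Ava, Lou]
Visit Hana → queue [Nia, Omar, Sam, Tao, Uma, Rex, Ava, Lou]
Visit Nia → queue [Omar, Sam, Tao, Uma, Rex, Ava, Lou]
Visit Omar → queue [Sam, Tao, Uma, Rex, Ava, Lou]
Visit Sam → queue [Tao, Uma, Rex, Ava, Lou]
Visit Tao → queue [Uma, Rex, Ava, Lou]
Visit Uma → queue [Rex, Ava, Lou]
Visit Rex → queue [Ava, Lou]
Visit Ava → queue [Lou]
Visit Lou → queue []

Ada -> Cal -> Cyd -> Hana -> Nia -> Omar -> Sam -> Tao -> Uma -> Rex -> Ava -> Lou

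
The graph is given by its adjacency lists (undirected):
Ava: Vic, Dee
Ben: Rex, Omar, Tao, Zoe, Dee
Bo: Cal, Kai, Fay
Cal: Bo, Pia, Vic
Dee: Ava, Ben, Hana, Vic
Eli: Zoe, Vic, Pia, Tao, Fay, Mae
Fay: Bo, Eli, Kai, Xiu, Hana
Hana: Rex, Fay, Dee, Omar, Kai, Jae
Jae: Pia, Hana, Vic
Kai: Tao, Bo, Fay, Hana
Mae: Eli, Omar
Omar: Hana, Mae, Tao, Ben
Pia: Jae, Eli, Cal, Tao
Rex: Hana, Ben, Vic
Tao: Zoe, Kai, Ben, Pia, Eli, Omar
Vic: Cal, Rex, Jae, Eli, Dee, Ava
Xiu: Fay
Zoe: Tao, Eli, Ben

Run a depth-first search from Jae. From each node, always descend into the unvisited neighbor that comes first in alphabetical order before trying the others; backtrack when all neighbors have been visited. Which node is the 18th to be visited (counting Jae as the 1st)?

Xiu

Visit Jae
Jae → Hana
Hana → Dee
Dee → Ava
Ava → Vic
Vic → Cal
Cal → Bo
Bo → Fay
Fay → Eli
Eli → Mae
Mae → Omar
Omar → Ben
Ben → Rex
Ben → Tao
Tao → Kai
Tao → Pia
Tao → Zoe
Fay → Xiu

Visit order: Jae, Hana, Dee, Ava, Vic, Cal, Bo, Fay, Eli, Mae, Omar, Ben, Rex, Tao, Kai, Pia, Zoe, Xiu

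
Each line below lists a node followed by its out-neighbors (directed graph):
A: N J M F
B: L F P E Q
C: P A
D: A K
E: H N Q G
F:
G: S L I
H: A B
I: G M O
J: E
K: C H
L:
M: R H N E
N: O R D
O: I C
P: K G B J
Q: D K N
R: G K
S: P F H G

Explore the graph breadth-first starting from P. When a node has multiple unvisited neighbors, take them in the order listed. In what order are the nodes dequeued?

Visit P; enqueue K, G, B, J → queue [K, G, B, J]
Visit K; enqueue C, H → queue [G, B, J, C, H]
Visit G; enqueue S, L, I → queue [B, J, C, H, S, L, I]
Visit B; enqueue F, E, Q → queue [J, C, H, S, L, I, F, E, Q]
Visit J → queue [C, H, S, L, I, F, E, Q]
Visit C; enqueue A → queue [H, S, L, I, F, E, Q, A]
Visit H → queue [S, L, I, F, E, Q, A]
Visit S → queue [L, I, F, E, Q, A]
Visit L → queue [I, F, E, Q, A]
Visit I; enqueue M, O → queue [F, E, Q, A, M, O]
Visit F → queue [E, Q, A, M, O]
Visit E; enqueue N → queue [Q, A, M, O, N]
Visit Q; enqueue D → queue [A, M, O, N, D]
Visit A → queue [M, O, N, D]
Visit M; enqueue R → queue [O, N, D, R]
Visit O → queue [N, D, R]
Visit N → queue [D, R]
Visit D → queue [R]
Visit R → queue []

P, K, G, B, J, C, H, S, L, I, F, E, Q, A, M, O, N, D, R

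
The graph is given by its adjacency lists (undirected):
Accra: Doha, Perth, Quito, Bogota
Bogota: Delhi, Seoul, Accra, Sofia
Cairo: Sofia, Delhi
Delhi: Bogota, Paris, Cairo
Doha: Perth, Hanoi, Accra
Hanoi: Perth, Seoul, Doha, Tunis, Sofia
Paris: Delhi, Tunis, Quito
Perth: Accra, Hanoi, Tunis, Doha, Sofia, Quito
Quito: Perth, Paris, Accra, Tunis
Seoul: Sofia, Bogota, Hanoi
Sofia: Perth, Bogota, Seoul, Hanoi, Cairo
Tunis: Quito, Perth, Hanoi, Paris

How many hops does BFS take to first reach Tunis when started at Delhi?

Level 0: Delhi
Level 1: Bogota, Cairo, Paris
Level 2: Accra, Quito, Seoul, Sofia, Tunis
Level 3: Doha, Hanoi, Perth
Tunis first appears at level 2.

2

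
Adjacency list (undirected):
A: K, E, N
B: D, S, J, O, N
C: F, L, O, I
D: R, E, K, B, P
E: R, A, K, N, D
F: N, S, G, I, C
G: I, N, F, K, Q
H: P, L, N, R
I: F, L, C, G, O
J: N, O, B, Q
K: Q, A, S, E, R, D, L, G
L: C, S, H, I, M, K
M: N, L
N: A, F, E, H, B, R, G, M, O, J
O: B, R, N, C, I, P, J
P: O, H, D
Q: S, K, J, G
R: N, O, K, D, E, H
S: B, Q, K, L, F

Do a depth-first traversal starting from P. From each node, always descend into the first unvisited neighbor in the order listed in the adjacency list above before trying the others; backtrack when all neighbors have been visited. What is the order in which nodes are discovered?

Visit P
P → O
O → B
B → D
D → R
R → N
N → A
A → K
K → Q
Q → S
S → L
L → C
C → F
F → G
G → I
L → H
L → M
Q → J
K → E

P, O, B, D, R, N, A, K, Q, S, L, C, F, G, I, H, M, J, E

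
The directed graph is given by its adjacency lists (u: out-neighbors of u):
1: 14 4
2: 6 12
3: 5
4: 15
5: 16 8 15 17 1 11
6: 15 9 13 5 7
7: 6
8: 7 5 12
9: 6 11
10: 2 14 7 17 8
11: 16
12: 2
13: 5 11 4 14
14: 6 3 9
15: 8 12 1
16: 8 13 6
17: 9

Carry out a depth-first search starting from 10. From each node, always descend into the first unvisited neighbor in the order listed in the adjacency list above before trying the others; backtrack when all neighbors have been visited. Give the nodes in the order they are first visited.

10 → 2 → 6 → 15 → 8 → 7 → 5 → 16 → 13 → 11 → 4 → 14 → 3 → 9 → 17 → 1 → 12

Visit 10
10 → 2
2 → 6
6 → 15
15 → 8
8 → 7
8 → 5
5 → 16
16 → 13
13 → 11
13 → 4
13 → 14
14 → 3
14 → 9
5 → 17
5 → 1
8 → 12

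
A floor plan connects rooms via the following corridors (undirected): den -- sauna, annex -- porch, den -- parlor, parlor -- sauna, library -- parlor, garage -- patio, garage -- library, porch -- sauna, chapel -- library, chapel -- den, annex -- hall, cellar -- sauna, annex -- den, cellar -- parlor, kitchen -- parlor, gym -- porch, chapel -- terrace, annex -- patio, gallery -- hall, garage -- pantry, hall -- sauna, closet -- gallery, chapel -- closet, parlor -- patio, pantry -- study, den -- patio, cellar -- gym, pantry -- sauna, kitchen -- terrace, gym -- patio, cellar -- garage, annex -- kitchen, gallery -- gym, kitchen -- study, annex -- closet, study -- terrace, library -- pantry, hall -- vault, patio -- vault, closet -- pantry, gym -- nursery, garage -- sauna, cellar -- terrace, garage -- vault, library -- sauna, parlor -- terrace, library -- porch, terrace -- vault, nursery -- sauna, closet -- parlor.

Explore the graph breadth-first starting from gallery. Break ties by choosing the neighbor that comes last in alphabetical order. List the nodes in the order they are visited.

gallery, hall, gym, closet, vault, sauna, annex, porch, patio, nursery, cellar, parlor, pantry, chapel, terrace, garage, library, den, kitchen, study

Visit gallery; enqueue hall, gym, closet → queue [hall, gym, closet]
Visit hall; enqueue vault, sauna, annex → queue [gym, closet, vault, sauna, annex]
Visit gym; enqueue porch, patio, nursery, cellar → queue [closet, vault, sauna, annex, porch, patio, nursery, cellar]
Visit closet; enqueue parlor, pantry, chapel → queue [vault, sauna, annex, porch, patio, nursery, cellar, parlor, pantry, chapel]
Visit vault; enqueue terrace, garage → queue [sauna, annex, porch, patio, nursery, cellar, parlor, pantry, chapel, terrace, garage]
Visit sauna; enqueue library, den → queue [annex, porch, patio, nursery, cellar, parlor, pantry, chapel, terrace, garage, library, den]
Visit annex; enqueue kitchen → queue [porch, patio, nursery, cellar, parlor, pantry, chapel, terrace, garage, library, den, kitchen]
Visit porch → queue [patio, nursery, cellar, parlor, pantry, chapel, terrace, garage, library, den, kitchen]
Visit patio → queue [nursery, cellar, parlor, pantry, chapel, terrace, garage, library, den, kitchen]
Visit nursery → queue [cellar, parlor, pantry, chapel, terrace, garage, library, den, kitchen]
Visit cellar → queue [parlor, pantry, chapel, terrace, garage, library, den, kitchen]
Visit parlor → queue [pantry, chapel, terrace, garage, library, den, kitchen]
Visit pantry; enqueue study → queue [chapel, terrace, garage, library, den, kitchen, study]
Visit chapel → queue [terrace, garage, library, den, kitchen, study]
Visit terrace → queue [garage, library, den, kitchen, study]
Visit garage → queue [library, den, kitchen, study]
Visit library → queue [den, kitchen, study]
Visit den → queue [kitchen, study]
Visit kitchen → queue [study]
Visit study → queue []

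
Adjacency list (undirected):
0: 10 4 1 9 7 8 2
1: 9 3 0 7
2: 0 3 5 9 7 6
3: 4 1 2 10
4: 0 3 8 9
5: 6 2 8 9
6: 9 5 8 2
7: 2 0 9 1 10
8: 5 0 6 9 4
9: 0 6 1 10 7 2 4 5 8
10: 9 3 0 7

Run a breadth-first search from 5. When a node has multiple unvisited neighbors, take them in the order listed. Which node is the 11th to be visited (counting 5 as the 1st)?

10

Visit 5; enqueue 6, 2, 8, 9 → queue [6, 2, 8, 9]
Visit 6 → queue [2, 8, 9]
Visit 2; enqueue 0, 3, 7 → queue [8, 9, 0, 3, 7]
Visit 8; enqueue 4 → queue [9, 0, 3, 7, 4]
Visit 9; enqueue 1, 10 → queue [0, 3, 7, 4, 1, 10]
Visit 0 → queue [3, 7, 4, 1, 10]
Visit 3 → queue [7, 4, 1, 10]
Visit 7 → queue [4, 1, 10]
Visit 4 → queue [1, 10]
Visit 1 → queue [10]
Visit 10 → queue []

Visit order: 5, 6, 2, 8, 9, 0, 3, 7, 4, 1, 10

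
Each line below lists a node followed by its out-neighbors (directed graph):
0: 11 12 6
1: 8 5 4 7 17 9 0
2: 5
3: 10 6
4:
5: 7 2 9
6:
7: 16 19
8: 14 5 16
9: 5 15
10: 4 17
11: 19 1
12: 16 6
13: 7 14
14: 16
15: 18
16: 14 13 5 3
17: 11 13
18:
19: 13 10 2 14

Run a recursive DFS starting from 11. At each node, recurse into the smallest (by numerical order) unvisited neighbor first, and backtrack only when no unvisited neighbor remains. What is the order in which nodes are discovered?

Visit 11
11 → 1
1 → 0
0 → 6
0 → 12
12 → 16
16 → 3
3 → 10
10 → 4
10 → 17
17 → 13
13 → 7
7 → 19
19 → 2
2 → 5
5 → 9
9 → 15
15 → 18
19 → 14
1 → 8

11, 1, 0, 6, 12, 16, 3, 10, 4, 17, 13, 7, 19, 2, 5, 9, 15, 18, 14, 8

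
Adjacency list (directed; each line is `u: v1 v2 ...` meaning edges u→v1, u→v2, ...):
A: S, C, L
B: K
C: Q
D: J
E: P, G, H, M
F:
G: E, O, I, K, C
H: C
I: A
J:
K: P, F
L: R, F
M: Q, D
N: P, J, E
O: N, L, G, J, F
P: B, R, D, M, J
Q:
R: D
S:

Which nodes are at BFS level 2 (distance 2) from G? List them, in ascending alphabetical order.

A, F, H, J, L, M, N, P, Q

Level 0: G
Level 1: C, E, I, K, O
Level 2: A, F, H, J, L, M, N, P, Q
Level 3: B, D, R, S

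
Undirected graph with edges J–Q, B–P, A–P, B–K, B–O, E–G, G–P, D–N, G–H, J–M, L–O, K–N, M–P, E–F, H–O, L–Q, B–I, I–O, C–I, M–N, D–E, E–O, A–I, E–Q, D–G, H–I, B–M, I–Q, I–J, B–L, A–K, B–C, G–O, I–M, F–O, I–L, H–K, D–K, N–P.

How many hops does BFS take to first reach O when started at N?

Level 0: N
Level 1: D, K, M, P
Level 2: A, B, E, G, H, I, J
Level 3: C, F, L, O, Q
O first appears at level 3.

3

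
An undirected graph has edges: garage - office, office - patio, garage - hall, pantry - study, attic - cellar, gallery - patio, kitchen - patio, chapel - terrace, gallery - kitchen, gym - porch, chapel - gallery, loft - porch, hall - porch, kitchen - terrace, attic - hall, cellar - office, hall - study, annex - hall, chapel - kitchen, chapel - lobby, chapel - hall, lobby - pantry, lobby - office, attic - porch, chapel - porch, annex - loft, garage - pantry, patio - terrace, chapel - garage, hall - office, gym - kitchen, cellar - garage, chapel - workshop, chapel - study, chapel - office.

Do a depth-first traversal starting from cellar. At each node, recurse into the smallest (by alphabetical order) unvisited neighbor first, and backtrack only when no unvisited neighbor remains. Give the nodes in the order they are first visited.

Visit cellar
cellar → attic
attic → hall
hall → annex
annex → loft
loft → porch
porch → chapel
chapel → gallery
gallery → kitchen
kitchen → gym
kitchen → patio
patio → office
office → garage
garage → pantry
pantry → lobby
pantry → study
patio → terrace
chapel → workshop

cellar, attic, hall, annex, loft, porch, chapel, gallery, kitchen, gym, patio, office, garage, pantry, lobby, study, terrace, workshop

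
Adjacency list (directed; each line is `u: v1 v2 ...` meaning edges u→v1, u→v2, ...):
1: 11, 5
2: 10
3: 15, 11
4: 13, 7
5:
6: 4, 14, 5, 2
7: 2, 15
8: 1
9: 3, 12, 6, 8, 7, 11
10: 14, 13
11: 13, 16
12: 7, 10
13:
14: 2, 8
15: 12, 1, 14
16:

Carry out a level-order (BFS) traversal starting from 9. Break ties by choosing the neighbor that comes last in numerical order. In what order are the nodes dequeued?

Visit 9; enqueue 12, 11, 8, 7, 6, 3 → queue [12, 11, 8, 7, 6, 3]
Visit 12; enqueue 10 → queue [11, 8, 7, 6, 3, 10]
Visit 11; enqueue 16, 13 → queue [8, 7, 6, 3, 10, 16, 13]
Visit 8; enqueue 1 → queue [7, 6, 3, 10, 16, 13, 1]
Visit 7; enqueue 15, 2 → queue [6, 3, 10, 16, 13, 1, 15, 2]
Visit 6; enqueue 14, 5, 4 → queue [3, 10, 16, 13, 1, 15, 2, 14, 5, 4]
Visit 3 → queue [10, 16, 13, 1, 15, 2, 14, 5, 4]
Visit 10 → queue [16, 13, 1, 15, 2, 14, 5, 4]
Visit 16 → queue [13, 1, 15, 2, 14, 5, 4]
Visit 13 → queue [1, 15, 2, 14, 5, 4]
Visit 1 → queue [15, 2, 14, 5, 4]
Visit 15 → queue [2, 14, 5, 4]
Visit 2 → queue [14, 5, 4]
Visit 14 → queue [5, 4]
Visit 5 → queue [4]
Visit 4 → queue []

9 → 12 → 11 → 8 → 7 → 6 → 3 → 10 → 16 → 13 → 1 → 15 → 2 → 14 → 5 → 4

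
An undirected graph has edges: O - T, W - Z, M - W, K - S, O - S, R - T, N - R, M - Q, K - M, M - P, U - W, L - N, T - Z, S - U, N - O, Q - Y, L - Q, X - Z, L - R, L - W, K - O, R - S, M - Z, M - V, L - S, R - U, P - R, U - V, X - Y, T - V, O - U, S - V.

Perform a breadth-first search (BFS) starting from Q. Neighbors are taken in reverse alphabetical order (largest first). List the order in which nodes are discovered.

Q Y M L X Z W V P K S R N T U O

Visit Q; enqueue Y, M, L → queue [Y, M, L]
Visit Y; enqueue X → queue [M, L, X]
Visit M; enqueue Z, W, V, P, K → queue [L, X, Z, W, V, P, K]
Visit L; enqueue S, R, N → queue [X, Z, W, V, P, K, S, R, N]
Visit X → queue [Z, W, V, P, K, S, R, N]
Visit Z; enqueue T → queue [W, V, P, K, S, R, N, T]
Visit W; enqueue U → queue [V, P, K, S, R, N, T, U]
Visit V → queue [P, K, S, R, N, T, U]
Visit P → queue [K, S, R, N, T, U]
Visit K; enqueue O → queue [S, R, N, T, U, O]
Visit S → queue [R, N, T, U, O]
Visit R → queue [N, T, U, O]
Visit N → queue [T, U, O]
Visit T → queue [U, O]
Visit U → queue [O]
Visit O → queue []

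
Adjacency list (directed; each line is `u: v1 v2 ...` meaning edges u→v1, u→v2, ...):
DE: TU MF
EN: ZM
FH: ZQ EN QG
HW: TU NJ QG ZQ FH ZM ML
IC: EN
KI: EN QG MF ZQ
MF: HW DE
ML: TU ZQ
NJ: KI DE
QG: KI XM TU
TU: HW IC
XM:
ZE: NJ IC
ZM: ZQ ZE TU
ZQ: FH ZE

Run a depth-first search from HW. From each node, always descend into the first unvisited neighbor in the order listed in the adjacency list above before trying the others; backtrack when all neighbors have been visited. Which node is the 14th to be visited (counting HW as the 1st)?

NJ

Visit HW
HW → TU
TU → IC
IC → EN
EN → ZM
ZM → ZQ
ZQ → FH
FH → QG
QG → KI
KI → MF
MF → DE
QG → XM
ZQ → ZE
ZE → NJ
HW → ML

Visit order: HW, TU, IC, EN, ZM, ZQ, FH, QG, KI, MF, DE, XM, ZE, NJ, ML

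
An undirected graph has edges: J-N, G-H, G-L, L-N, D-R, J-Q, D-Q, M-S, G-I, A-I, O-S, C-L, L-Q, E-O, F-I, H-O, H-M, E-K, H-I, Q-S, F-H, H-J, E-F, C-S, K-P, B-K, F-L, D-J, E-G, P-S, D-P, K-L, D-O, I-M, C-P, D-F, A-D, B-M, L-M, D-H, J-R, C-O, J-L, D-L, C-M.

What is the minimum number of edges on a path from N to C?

Level 0: N
Level 1: J, L
Level 2: C, D, F, G, H, K, M, Q, R
Level 3: A, B, E, I, O, P, S
C first appears at level 2.

2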